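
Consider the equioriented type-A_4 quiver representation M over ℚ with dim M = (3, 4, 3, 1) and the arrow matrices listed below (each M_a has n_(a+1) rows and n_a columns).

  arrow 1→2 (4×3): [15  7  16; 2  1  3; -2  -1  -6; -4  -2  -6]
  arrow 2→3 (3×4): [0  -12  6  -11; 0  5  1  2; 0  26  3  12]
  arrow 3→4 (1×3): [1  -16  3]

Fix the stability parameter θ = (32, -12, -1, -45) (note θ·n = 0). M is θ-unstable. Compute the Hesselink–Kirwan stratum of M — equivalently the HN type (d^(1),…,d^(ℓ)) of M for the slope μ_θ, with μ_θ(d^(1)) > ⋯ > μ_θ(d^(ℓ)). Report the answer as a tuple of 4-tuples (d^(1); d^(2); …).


Interval decomposition of M: I[1,2], I[1,3], I[1,4], I[2,3].
HN type (ℓ=5): μ^(1)=10; μ^(2)=19/3; μ^(3)=-1; μ^(4)=-13/2; μ^(5)=-12

((1, 1, 0, 0); (1, 1, 1, 0); (0, 0, 1, 0); (1, 1, 1, 1); (0, 1, 0, 0))


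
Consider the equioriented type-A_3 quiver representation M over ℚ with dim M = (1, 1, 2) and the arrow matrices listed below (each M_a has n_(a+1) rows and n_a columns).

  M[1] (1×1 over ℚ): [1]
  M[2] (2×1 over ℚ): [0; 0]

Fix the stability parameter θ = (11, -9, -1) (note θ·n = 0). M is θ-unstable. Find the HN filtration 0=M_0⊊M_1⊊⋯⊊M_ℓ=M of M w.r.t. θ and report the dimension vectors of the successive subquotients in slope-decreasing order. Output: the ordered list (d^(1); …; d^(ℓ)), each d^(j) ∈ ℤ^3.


Barcode: M ≅ I[1,2], I[3,3]^2. HN layers by μ_θ (2 steps, strictly decreasing):
  μ^(1)=1; μ^(2)=-1

((1, 1, 0); (0, 0, 2))


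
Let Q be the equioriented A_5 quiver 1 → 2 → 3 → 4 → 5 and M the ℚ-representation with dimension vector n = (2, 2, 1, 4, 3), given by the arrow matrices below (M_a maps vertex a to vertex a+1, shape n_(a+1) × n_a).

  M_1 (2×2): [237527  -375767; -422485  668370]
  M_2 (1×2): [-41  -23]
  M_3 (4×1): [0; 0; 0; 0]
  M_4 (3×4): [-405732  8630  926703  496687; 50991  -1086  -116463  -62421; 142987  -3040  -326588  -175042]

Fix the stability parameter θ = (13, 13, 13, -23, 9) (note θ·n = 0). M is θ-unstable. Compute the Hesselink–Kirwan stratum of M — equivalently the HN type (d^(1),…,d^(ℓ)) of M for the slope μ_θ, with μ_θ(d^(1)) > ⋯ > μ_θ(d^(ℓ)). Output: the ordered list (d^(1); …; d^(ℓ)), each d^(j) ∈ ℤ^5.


Via rank(M_{q-1}∘⋯∘M_p): M ≅ I[1,2], I[1,3], I[4,4]^2, I[4,5]^2, I[5,5].
μ_θ-semistable layers: μ^(1)=13; μ^(2)=9; μ^(3)=-23

((2, 2, 1, 0, 0); (0, 0, 0, 0, 3); (0, 0, 0, 4, 0))


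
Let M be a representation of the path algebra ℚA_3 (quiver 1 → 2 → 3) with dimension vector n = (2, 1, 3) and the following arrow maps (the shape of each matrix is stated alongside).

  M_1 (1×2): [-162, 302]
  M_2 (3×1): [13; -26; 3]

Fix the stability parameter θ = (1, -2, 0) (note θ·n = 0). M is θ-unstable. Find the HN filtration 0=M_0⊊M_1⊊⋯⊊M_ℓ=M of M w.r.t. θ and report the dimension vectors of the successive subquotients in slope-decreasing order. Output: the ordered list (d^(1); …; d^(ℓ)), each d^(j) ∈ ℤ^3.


Interval decomposition of M: I[1,1], I[1,3], I[3,3]^2.
HN type (ℓ=3): μ^(1)=1; μ^(2)=0; μ^(3)=-1/2

((1, 0, 0); (0, 0, 3); (1, 1, 0))


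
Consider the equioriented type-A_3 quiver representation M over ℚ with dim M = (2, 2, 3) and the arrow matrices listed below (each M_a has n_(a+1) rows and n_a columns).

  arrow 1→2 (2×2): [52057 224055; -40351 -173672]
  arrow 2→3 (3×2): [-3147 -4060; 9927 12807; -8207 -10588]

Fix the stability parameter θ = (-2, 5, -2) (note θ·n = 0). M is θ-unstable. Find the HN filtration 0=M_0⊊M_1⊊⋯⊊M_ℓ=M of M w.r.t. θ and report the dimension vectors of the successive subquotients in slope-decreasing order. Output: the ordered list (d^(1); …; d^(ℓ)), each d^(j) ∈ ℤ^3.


Barcode: M ≅ I[1,3]^2, I[3,3]. HN layers by μ_θ (2 steps, strictly decreasing):
  μ^(1)=3/2; μ^(2)=-2

((0, 2, 2); (2, 0, 1))


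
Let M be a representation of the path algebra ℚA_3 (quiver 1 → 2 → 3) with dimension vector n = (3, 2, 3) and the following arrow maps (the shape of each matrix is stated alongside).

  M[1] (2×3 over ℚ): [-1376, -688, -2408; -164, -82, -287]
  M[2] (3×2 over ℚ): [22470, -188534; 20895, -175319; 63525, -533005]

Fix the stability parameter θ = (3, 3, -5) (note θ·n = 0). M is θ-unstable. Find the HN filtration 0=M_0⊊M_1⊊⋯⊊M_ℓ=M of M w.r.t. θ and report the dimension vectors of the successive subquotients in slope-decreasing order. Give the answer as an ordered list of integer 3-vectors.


Interval decomposition of M: I[1,1]^2, I[1,3], I[2,2], I[3,3]^2.
HN type (ℓ=3): μ^(1)=3; μ^(2)=1/3; μ^(3)=-5

((2, 1, 0); (1, 1, 1); (0, 0, 2))


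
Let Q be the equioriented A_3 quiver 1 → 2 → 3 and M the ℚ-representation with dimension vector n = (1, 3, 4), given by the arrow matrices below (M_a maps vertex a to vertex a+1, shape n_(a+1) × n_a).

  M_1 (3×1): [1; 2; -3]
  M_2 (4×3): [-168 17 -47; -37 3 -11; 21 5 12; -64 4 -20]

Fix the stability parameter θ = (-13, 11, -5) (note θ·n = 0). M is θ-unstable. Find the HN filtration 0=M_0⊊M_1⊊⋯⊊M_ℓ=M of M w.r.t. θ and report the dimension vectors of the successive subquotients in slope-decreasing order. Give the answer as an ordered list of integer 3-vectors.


Interval decomposition of M: I[1,3], I[2,3]^2, I[3,3].
HN type (ℓ=3): μ^(1)=3; μ^(2)=-5; μ^(3)=-13

((0, 3, 3); (0, 0, 1); (1, 0, 0))


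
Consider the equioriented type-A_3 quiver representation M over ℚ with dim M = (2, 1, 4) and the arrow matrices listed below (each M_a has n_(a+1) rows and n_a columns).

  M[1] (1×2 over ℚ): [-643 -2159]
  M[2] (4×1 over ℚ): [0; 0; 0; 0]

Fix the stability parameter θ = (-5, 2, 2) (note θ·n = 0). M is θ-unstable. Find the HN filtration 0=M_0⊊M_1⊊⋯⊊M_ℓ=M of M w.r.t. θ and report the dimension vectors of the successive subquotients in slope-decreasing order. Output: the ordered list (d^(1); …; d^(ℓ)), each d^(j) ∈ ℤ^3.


Barcode: M ≅ I[1,1], I[1,2], I[3,3]^4. HN layers by μ_θ (2 steps, strictly decreasing):
  μ^(1)=2; μ^(2)=-5

((0, 1, 4); (2, 0, 0))


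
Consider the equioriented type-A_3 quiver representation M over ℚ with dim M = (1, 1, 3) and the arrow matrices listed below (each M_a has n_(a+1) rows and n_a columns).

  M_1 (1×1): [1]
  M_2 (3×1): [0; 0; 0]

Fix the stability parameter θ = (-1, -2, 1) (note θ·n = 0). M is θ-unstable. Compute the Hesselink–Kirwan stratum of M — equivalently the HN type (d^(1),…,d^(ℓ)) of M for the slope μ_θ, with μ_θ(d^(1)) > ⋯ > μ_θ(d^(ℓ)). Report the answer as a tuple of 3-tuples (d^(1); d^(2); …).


Barcode: M ≅ I[1,2], I[3,3]^3. HN layers by μ_θ (2 steps, strictly decreasing):
  μ^(1)=1; μ^(2)=-3/2

((0, 0, 3); (1, 1, 0))


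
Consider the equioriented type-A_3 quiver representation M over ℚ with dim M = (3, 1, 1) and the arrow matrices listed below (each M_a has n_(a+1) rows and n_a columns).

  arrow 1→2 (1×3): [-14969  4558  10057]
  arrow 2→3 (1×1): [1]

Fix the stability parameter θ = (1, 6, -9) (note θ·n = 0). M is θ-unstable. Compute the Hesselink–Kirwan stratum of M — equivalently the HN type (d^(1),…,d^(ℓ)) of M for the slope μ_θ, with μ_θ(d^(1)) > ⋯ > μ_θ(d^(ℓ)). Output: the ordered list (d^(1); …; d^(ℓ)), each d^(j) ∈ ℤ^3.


Via rank(M_{q-1}∘⋯∘M_p): M ≅ I[1,1]^2, I[1,3].
μ_θ-semistable layers: μ^(1)=1; μ^(2)=-2/3

((2, 0, 0); (1, 1, 1))


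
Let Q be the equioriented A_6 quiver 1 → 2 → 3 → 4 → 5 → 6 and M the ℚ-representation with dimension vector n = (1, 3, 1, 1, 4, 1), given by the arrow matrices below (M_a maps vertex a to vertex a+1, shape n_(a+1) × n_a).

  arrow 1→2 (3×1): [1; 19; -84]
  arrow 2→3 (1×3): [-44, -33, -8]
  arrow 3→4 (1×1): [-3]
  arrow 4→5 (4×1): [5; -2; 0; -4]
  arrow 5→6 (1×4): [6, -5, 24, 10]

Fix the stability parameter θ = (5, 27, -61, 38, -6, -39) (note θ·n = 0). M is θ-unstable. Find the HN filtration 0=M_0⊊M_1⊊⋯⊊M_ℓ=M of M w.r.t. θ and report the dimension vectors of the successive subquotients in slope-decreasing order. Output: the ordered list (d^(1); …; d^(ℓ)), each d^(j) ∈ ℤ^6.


Barcode: M ≅ I[1,5], I[2,2]^2, I[5,5]^2, I[5,6]. HN layers by μ_θ (5 steps, strictly decreasing):
  μ^(1)=27; μ^(2)=16; μ^(3)=-6; μ^(4)=-29/3; μ^(5)=-45/2

((0, 2, 0, 0, 0, 0); (0, 0, 0, 1, 1, 0); (0, 0, 0, 0, 2, 0); (1, 1, 1, 0, 0, 0); (0, 0, 0, 0, 1, 1))


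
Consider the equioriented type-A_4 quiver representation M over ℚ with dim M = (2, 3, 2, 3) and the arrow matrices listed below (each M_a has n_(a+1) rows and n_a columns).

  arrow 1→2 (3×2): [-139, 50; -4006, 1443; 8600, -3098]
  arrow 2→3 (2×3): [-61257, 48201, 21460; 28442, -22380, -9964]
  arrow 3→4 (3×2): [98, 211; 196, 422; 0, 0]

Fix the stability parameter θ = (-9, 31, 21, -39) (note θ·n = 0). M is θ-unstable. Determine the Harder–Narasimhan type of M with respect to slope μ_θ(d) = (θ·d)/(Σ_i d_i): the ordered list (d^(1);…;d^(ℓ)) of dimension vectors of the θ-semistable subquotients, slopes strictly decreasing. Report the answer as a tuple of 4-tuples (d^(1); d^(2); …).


Barcode: M ≅ I[1,3], I[1,4], I[2,2], I[4,4]^2. HN layers by μ_θ (5 steps, strictly decreasing):
  μ^(1)=31; μ^(2)=26; μ^(3)=13/3; μ^(4)=-9; μ^(5)=-39

((0, 1, 0, 0); (0, 1, 1, 0); (0, 1, 1, 1); (2, 0, 0, 0); (0, 0, 0, 2))


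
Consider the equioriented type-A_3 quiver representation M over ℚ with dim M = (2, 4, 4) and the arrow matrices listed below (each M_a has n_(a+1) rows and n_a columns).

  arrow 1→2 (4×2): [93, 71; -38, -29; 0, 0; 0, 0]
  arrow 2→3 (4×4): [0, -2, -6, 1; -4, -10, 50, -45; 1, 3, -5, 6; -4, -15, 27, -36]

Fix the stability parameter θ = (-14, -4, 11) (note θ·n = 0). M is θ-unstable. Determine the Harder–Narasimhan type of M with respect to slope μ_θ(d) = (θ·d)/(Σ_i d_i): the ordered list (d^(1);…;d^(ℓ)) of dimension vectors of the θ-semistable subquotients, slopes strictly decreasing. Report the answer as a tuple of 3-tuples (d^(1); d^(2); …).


Barcode: M ≅ I[1,3]^2, I[2,3]^2. HN layers by μ_θ (3 steps, strictly decreasing):
  μ^(1)=11; μ^(2)=-4; μ^(3)=-14

((0, 0, 4); (0, 4, 0); (2, 0, 0))


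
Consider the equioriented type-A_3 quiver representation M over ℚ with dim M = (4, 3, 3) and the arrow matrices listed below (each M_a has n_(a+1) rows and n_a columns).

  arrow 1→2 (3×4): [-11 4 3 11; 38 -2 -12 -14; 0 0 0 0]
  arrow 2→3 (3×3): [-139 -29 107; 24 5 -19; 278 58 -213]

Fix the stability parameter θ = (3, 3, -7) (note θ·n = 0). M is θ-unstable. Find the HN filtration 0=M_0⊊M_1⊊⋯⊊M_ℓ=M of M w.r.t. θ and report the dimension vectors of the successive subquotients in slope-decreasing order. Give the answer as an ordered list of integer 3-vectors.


Barcode: M ≅ I[1,1]^2, I[1,3]^2, I[2,3]. HN layers by μ_θ (3 steps, strictly decreasing):
  μ^(1)=3; μ^(2)=-1/3; μ^(3)=-2

((2, 0, 0); (2, 2, 2); (0, 1, 1))


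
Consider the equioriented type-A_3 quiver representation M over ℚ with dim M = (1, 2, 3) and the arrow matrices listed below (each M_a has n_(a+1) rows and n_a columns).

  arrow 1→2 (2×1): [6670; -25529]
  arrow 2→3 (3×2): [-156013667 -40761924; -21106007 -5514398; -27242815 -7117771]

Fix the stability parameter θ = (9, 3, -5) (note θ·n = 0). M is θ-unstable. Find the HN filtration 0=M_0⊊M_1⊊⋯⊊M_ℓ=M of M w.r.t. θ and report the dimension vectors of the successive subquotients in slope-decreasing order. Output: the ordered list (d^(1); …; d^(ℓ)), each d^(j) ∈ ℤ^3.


Interval decomposition of M: I[1,3], I[2,3], I[3,3].
HN type (ℓ=3): μ^(1)=7/3; μ^(2)=-1; μ^(3)=-5

((1, 1, 1); (0, 1, 1); (0, 0, 1))


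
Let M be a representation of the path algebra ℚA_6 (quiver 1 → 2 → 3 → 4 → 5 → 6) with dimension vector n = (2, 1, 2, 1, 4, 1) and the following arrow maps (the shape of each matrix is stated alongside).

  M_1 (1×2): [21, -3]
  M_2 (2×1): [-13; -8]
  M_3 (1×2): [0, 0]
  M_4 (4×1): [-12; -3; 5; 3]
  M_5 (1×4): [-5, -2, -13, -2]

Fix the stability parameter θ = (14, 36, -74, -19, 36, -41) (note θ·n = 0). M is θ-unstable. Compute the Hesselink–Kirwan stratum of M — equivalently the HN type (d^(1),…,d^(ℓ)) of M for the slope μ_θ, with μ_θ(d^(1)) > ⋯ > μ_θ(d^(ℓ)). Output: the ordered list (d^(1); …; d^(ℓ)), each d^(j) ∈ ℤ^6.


Interval decomposition of M: I[1,1], I[1,3], I[3,3], I[4,6], I[5,5]^3.
HN type (ℓ=6): μ^(1)=36; μ^(2)=14; μ^(3)=-5/2; μ^(4)=-8; μ^(5)=-19; μ^(6)=-74

((0, 0, 0, 0, 3, 0); (1, 0, 0, 0, 0, 0); (0, 0, 0, 0, 1, 1); (1, 1, 1, 0, 0, 0); (0, 0, 0, 1, 0, 0); (0, 0, 1, 0, 0, 0))


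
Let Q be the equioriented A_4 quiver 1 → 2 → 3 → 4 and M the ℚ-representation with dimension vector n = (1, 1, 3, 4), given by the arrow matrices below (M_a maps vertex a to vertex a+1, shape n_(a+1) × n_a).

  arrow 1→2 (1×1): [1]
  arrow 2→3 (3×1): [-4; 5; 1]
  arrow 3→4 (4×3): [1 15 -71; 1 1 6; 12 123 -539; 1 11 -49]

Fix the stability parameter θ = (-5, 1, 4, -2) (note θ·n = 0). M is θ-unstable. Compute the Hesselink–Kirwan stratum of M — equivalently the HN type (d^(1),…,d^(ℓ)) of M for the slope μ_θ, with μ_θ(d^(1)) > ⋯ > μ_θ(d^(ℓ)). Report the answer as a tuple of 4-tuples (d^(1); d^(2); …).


Interval decomposition of M: I[1,4], I[3,4]^2, I[4,4].
HN type (ℓ=3): μ^(1)=1; μ^(2)=-2; μ^(3)=-5

((0, 1, 3, 3); (0, 0, 0, 1); (1, 0, 0, 0))


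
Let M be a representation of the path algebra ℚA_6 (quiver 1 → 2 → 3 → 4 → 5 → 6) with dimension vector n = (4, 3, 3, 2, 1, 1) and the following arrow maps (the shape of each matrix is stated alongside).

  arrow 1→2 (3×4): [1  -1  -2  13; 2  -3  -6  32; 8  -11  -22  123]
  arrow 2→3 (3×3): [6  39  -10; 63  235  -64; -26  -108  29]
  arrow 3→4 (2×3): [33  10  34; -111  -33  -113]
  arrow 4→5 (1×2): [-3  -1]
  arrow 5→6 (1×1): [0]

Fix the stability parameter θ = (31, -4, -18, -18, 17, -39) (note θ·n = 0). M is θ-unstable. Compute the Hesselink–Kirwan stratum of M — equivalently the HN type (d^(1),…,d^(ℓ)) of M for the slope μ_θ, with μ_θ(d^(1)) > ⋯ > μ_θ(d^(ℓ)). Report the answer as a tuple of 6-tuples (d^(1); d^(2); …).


Barcode: M ≅ I[1,1], I[1,3], I[1,4], I[1,5], I[6,6]. HN layers by μ_θ (5 steps, strictly decreasing):
  μ^(1)=31; μ^(2)=17; μ^(3)=3; μ^(4)=-9/4; μ^(5)=-39

((1, 0, 0, 0, 0, 0); (0, 0, 0, 0, 1, 0); (1, 1, 1, 0, 0, 0); (2, 2, 2, 2, 0, 0); (0, 0, 0, 0, 0, 1))


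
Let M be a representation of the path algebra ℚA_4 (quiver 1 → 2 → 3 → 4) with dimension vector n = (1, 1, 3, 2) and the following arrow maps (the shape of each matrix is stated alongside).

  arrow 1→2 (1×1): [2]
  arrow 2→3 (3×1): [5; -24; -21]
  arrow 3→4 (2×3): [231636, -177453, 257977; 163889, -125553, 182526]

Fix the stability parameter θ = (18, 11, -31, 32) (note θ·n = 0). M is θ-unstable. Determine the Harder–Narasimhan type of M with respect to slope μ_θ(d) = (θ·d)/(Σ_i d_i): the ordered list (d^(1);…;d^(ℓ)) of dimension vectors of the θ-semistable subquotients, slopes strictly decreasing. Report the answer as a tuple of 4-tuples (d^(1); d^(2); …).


Via rank(M_{q-1}∘⋯∘M_p): M ≅ I[1,4], I[3,3], I[3,4].
μ_θ-semistable layers: μ^(1)=32; μ^(2)=-2/3; μ^(3)=-31

((0, 0, 0, 2); (1, 1, 1, 0); (0, 0, 2, 0))


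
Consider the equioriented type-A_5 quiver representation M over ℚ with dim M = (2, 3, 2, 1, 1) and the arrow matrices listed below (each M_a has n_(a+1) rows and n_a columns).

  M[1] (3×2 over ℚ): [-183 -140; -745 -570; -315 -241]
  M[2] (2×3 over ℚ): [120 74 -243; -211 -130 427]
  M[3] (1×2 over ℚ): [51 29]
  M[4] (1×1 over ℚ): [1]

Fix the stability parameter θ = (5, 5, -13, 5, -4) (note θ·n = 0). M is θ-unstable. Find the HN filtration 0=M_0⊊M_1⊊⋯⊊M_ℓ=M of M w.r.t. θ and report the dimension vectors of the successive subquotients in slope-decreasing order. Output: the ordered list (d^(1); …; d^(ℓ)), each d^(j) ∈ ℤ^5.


Barcode: M ≅ I[1,3], I[1,5], I[2,2]. HN layers by μ_θ (3 steps, strictly decreasing):
  μ^(1)=5; μ^(2)=1/2; μ^(3)=-1

((0, 1, 0, 0, 0); (0, 0, 0, 1, 1); (2, 2, 2, 0, 0))


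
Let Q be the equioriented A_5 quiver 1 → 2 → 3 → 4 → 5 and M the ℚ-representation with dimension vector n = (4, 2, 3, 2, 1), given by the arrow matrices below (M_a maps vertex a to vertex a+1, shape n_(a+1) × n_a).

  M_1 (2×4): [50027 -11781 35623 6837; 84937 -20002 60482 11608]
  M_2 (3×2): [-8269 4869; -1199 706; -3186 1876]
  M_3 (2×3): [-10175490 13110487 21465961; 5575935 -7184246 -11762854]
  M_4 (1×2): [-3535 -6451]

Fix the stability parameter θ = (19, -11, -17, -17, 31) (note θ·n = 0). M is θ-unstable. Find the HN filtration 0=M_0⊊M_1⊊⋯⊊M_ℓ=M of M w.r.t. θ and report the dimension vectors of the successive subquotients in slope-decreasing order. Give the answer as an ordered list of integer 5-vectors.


Barcode: M ≅ I[1,1]^2, I[1,4], I[1,5], I[3,3]. HN layers by μ_θ (4 steps, strictly decreasing):
  μ^(1)=31; μ^(2)=19; μ^(3)=-13/2; μ^(4)=-17

((0, 0, 0, 0, 1); (2, 0, 0, 0, 0); (2, 2, 2, 2, 0); (0, 0, 1, 0, 0))


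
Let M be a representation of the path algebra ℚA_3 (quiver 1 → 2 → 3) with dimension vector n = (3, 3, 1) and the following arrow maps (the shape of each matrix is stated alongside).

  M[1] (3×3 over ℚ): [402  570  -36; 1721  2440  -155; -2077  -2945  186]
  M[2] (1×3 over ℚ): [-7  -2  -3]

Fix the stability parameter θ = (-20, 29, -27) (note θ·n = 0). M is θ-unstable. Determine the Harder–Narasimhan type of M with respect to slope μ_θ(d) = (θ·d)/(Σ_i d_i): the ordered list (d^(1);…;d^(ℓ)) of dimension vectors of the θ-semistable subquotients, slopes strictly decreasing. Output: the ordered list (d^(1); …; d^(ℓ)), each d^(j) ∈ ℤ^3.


Barcode: M ≅ I[1,1], I[1,2], I[1,3], I[2,2]. HN layers by μ_θ (3 steps, strictly decreasing):
  μ^(1)=29; μ^(2)=1; μ^(3)=-20

((0, 2, 0); (0, 1, 1); (3, 0, 0))


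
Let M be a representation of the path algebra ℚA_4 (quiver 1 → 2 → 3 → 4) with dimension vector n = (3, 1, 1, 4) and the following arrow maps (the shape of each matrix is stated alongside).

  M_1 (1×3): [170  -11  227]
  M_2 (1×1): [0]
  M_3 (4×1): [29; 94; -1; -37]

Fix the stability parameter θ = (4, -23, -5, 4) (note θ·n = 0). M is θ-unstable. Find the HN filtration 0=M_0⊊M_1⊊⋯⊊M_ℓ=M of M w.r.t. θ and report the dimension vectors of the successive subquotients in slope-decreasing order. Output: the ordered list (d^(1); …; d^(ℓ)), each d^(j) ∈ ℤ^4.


Barcode: M ≅ I[1,1]^2, I[1,2], I[3,4], I[4,4]^3. HN layers by μ_θ (3 steps, strictly decreasing):
  μ^(1)=4; μ^(2)=-5; μ^(3)=-19/2

((2, 0, 0, 4); (0, 0, 1, 0); (1, 1, 0, 0))


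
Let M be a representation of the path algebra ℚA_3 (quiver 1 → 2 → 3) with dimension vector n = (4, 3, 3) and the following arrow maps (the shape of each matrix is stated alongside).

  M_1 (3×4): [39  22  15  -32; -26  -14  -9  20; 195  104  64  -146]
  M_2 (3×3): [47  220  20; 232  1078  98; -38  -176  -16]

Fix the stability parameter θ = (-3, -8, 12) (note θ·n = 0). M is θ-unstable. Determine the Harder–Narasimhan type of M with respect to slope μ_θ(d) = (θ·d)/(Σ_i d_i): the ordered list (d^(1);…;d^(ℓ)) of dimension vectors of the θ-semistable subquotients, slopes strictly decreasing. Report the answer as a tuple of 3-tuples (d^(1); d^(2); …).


Via rank(M_{q-1}∘⋯∘M_p): M ≅ I[1,1], I[1,2], I[1,3]^2, I[3,3].
μ_θ-semistable layers: μ^(1)=12; μ^(2)=-3; μ^(3)=-11/2

((0, 0, 3); (1, 0, 0); (3, 3, 0))


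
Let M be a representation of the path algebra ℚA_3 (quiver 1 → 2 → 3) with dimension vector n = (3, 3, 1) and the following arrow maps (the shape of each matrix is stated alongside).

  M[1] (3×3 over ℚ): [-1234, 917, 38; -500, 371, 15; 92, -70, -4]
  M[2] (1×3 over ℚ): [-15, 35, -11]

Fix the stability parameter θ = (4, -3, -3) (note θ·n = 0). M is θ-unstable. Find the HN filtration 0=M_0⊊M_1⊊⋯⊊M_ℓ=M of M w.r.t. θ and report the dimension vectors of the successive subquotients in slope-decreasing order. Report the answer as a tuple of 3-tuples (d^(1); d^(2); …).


Barcode: M ≅ I[1,1], I[1,2], I[1,3], I[2,2]. HN layers by μ_θ (4 steps, strictly decreasing):
  μ^(1)=4; μ^(2)=1/2; μ^(3)=-2/3; μ^(4)=-3

((1, 0, 0); (1, 1, 0); (1, 1, 1); (0, 1, 0))


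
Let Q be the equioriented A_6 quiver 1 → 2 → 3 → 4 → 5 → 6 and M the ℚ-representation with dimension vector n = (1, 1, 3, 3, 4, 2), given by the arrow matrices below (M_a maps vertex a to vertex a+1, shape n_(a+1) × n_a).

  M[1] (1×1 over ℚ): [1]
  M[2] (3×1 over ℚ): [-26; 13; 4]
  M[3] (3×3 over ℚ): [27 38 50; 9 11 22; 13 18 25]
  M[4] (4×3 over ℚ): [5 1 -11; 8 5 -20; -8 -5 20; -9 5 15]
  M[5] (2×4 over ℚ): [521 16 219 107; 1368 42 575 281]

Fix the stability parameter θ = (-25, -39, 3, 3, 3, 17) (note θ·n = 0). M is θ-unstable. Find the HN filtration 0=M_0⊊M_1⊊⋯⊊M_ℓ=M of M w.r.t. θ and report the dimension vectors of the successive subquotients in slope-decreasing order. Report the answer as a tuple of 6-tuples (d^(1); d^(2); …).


Barcode: M ≅ I[1,6], I[3,4], I[3,6], I[5,5]^2. HN layers by μ_θ (3 steps, strictly decreasing):
  μ^(1)=17; μ^(2)=3; μ^(3)=-32

((0, 0, 0, 0, 0, 2); (0, 0, 3, 3, 4, 0); (1, 1, 0, 0, 0, 0))


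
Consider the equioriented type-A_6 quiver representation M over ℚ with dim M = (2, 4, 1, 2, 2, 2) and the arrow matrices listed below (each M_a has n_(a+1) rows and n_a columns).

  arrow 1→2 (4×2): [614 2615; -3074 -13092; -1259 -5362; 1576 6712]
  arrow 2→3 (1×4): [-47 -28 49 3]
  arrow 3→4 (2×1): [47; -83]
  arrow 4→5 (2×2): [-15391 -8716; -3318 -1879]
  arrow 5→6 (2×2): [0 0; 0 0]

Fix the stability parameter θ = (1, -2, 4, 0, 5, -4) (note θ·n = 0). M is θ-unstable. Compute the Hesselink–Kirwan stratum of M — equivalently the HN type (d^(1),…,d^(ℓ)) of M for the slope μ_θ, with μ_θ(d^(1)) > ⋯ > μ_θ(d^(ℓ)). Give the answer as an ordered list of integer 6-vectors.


Barcode: M ≅ I[1,2], I[1,5], I[2,2]^2, I[4,5], I[6,6]^2. HN layers by μ_θ (6 steps, strictly decreasing):
  μ^(1)=5; μ^(2)=2; μ^(3)=0; μ^(4)=-1/2; μ^(5)=-2; μ^(6)=-4

((0, 0, 0, 0, 2, 0); (0, 0, 1, 1, 0, 0); (0, 0, 0, 1, 0, 0); (2, 2, 0, 0, 0, 0); (0, 2, 0, 0, 0, 0); (0, 0, 0, 0, 0, 2))


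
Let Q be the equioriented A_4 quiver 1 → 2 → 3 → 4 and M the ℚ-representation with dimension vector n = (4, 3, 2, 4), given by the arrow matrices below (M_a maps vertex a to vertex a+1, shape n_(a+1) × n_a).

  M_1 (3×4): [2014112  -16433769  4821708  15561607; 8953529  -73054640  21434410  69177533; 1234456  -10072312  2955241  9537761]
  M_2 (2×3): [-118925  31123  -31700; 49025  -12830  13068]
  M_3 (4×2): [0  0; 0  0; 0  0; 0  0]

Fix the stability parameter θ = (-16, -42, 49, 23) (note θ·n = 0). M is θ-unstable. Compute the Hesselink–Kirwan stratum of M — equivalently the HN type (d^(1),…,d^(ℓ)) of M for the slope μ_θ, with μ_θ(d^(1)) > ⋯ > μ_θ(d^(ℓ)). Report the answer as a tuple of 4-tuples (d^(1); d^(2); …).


Barcode: M ≅ I[1,1], I[1,2], I[1,3]^2, I[4,4]^4. HN layers by μ_θ (4 steps, strictly decreasing):
  μ^(1)=49; μ^(2)=23; μ^(3)=-16; μ^(4)=-29

((0, 0, 2, 0); (0, 0, 0, 4); (1, 0, 0, 0); (3, 3, 0, 0))


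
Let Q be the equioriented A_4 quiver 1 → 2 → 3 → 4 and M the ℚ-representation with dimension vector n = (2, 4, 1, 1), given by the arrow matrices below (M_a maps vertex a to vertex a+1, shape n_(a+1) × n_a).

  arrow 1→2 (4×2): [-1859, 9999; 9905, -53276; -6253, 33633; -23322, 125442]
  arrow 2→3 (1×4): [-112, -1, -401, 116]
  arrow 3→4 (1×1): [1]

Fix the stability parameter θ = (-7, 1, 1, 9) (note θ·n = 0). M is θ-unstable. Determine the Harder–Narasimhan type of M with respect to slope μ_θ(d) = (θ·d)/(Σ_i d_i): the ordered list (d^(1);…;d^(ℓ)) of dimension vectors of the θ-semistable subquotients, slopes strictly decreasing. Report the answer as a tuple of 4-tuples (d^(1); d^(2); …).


Interval decomposition of M: I[1,2], I[1,4], I[2,2]^2.
HN type (ℓ=3): μ^(1)=9; μ^(2)=1; μ^(3)=-7

((0, 0, 0, 1); (0, 4, 1, 0); (2, 0, 0, 0))


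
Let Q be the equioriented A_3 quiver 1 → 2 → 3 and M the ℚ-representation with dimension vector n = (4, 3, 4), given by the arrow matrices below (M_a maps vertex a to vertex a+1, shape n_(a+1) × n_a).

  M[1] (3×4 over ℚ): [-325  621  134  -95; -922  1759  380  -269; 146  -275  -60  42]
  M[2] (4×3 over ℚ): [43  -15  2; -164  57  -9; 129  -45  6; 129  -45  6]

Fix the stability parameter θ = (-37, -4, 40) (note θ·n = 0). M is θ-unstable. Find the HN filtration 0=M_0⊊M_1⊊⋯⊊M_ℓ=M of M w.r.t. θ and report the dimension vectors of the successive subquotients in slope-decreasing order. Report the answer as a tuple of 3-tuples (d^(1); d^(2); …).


Via rank(M_{q-1}∘⋯∘M_p): M ≅ I[1,1], I[1,2], I[1,3]^2, I[3,3]^2.
μ_θ-semistable layers: μ^(1)=40; μ^(2)=-4; μ^(3)=-37

((0, 0, 4); (0, 3, 0); (4, 0, 0))


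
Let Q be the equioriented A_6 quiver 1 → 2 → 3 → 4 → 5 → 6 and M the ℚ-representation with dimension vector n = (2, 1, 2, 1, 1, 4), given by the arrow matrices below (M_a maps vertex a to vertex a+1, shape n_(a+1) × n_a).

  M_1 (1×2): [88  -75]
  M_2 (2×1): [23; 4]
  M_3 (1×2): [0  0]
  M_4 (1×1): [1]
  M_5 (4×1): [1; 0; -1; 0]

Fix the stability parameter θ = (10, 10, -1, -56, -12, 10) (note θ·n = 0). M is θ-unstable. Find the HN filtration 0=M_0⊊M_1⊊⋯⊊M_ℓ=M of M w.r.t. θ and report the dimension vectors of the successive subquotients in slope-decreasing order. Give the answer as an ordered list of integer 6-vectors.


Via rank(M_{q-1}∘⋯∘M_p): M ≅ I[1,1], I[1,3], I[3,3], I[4,6], I[6,6]^3.
μ_θ-semistable layers: μ^(1)=10; μ^(2)=19/3; μ^(3)=-1; μ^(4)=-12; μ^(5)=-56

((1, 0, 0, 0, 0, 4); (1, 1, 1, 0, 0, 0); (0, 0, 1, 0, 0, 0); (0, 0, 0, 0, 1, 0); (0, 0, 0, 1, 0, 0))


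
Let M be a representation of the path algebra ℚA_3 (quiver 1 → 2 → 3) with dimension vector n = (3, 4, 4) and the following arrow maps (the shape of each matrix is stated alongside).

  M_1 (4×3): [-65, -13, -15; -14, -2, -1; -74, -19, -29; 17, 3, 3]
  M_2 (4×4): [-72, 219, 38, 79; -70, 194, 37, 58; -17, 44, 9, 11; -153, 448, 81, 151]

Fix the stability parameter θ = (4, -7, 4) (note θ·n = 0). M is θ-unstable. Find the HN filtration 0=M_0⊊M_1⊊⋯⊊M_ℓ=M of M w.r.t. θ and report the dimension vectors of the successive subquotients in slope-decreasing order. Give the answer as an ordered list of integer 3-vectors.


Interval decomposition of M: I[1,3]^3, I[2,2], I[3,3].
HN type (ℓ=3): μ^(1)=4; μ^(2)=-3/2; μ^(3)=-7

((0, 0, 4); (3, 3, 0); (0, 1, 0))


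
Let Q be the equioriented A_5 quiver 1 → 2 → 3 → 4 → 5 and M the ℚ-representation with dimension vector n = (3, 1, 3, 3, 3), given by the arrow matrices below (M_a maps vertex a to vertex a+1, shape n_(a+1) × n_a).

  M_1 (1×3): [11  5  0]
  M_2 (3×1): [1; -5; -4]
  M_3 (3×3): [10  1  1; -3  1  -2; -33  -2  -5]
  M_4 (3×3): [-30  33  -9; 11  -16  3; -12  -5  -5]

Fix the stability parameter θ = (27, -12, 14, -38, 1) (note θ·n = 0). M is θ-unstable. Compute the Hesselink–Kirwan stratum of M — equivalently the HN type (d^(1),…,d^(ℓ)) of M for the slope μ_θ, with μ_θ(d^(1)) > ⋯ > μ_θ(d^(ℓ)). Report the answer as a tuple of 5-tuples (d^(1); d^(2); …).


Via rank(M_{q-1}∘⋯∘M_p): M ≅ I[1,1]^2, I[1,5], I[3,3], I[3,5], I[4,4], I[5,5].
μ_θ-semistable layers: μ^(1)=27; μ^(2)=14; μ^(3)=1; μ^(4)=-9/4; μ^(5)=-12; μ^(6)=-38

((2, 0, 0, 0, 0); (0, 0, 1, 0, 0); (0, 0, 0, 0, 3); (1, 1, 1, 1, 0); (0, 0, 1, 1, 0); (0, 0, 0, 1, 0))


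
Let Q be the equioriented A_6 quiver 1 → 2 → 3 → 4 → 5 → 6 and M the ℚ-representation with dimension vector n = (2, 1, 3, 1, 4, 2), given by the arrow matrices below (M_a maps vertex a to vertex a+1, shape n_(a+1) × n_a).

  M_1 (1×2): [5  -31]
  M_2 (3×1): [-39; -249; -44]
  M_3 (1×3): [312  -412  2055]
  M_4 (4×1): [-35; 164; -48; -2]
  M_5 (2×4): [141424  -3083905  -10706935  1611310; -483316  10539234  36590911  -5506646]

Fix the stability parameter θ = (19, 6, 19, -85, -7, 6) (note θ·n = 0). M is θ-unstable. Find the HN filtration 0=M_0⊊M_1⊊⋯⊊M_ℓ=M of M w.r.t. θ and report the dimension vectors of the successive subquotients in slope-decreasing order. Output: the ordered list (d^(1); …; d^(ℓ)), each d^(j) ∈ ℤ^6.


Interval decomposition of M: I[1,1], I[1,3], I[3,3], I[3,5], I[5,5], I[5,6]^2.
HN type (ℓ=5): μ^(1)=19; μ^(2)=25/2; μ^(3)=6; μ^(4)=-7; μ^(5)=-33

((1, 0, 2, 0, 0, 0); (1, 1, 0, 0, 0, 0); (0, 0, 0, 0, 0, 2); (0, 0, 0, 0, 4, 0); (0, 0, 1, 1, 0, 0))


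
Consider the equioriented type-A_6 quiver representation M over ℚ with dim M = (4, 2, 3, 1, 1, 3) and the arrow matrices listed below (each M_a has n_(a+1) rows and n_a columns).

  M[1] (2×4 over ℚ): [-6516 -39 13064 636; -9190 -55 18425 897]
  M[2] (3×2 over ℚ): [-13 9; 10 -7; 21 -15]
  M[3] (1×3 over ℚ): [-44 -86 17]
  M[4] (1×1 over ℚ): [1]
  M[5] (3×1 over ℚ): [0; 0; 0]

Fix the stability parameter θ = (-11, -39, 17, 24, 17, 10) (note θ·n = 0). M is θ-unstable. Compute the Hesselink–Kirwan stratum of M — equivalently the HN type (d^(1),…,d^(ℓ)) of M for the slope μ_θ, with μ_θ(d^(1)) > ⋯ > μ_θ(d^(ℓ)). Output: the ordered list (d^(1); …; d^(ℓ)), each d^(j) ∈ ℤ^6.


Interval decomposition of M: I[1,1]^2, I[1,3], I[1,5], I[3,3], I[6,6]^3.
HN type (ℓ=5): μ^(1)=41/2; μ^(2)=17; μ^(3)=10; μ^(4)=-11; μ^(5)=-25

((0, 0, 0, 1, 1, 0); (0, 0, 3, 0, 0, 0); (0, 0, 0, 0, 0, 3); (2, 0, 0, 0, 0, 0); (2, 2, 0, 0, 0, 0))


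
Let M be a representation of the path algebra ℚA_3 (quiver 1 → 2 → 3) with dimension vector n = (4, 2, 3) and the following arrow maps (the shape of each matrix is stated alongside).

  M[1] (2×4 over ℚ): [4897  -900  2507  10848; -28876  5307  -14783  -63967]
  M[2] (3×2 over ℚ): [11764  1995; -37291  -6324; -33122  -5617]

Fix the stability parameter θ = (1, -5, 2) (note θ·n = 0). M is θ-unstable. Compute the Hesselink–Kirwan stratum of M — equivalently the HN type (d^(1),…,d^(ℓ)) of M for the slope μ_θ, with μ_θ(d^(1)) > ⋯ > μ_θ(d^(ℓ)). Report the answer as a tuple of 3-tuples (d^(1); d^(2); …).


Barcode: M ≅ I[1,1]^2, I[1,3]^2, I[3,3]. HN layers by μ_θ (3 steps, strictly decreasing):
  μ^(1)=2; μ^(2)=1; μ^(3)=-2

((0, 0, 3); (2, 0, 0); (2, 2, 0))


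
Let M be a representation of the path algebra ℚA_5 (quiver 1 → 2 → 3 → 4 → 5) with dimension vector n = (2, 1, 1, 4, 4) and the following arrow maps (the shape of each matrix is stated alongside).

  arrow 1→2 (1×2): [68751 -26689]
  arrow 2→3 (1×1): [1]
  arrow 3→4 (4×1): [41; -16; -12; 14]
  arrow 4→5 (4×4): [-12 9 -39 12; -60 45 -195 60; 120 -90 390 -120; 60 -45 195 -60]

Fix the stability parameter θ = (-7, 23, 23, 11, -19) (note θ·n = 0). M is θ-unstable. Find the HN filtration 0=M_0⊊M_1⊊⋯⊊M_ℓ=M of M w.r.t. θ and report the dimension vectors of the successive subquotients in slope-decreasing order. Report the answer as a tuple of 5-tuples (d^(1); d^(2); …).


Interval decomposition of M: I[1,1], I[1,4], I[4,4]^2, I[4,5], I[5,5]^3.
HN type (ℓ=5): μ^(1)=19; μ^(2)=11; μ^(3)=-4; μ^(4)=-7; μ^(5)=-19

((0, 1, 1, 1, 0); (0, 0, 0, 2, 0); (0, 0, 0, 1, 1); (2, 0, 0, 0, 0); (0, 0, 0, 0, 3))


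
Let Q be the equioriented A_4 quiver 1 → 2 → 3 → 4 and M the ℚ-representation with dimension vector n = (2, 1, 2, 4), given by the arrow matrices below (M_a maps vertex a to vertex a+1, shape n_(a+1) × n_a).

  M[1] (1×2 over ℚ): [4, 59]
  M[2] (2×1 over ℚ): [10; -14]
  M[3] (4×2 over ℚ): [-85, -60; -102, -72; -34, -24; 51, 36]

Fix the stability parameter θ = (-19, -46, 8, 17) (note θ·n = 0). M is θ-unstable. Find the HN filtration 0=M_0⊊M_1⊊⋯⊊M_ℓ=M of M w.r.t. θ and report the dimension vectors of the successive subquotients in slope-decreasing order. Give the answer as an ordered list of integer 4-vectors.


Barcode: M ≅ I[1,1], I[1,4], I[3,3], I[4,4]^3. HN layers by μ_θ (4 steps, strictly decreasing):
  μ^(1)=17; μ^(2)=8; μ^(3)=-19; μ^(4)=-65/2

((0, 0, 0, 4); (0, 0, 2, 0); (1, 0, 0, 0); (1, 1, 0, 0))


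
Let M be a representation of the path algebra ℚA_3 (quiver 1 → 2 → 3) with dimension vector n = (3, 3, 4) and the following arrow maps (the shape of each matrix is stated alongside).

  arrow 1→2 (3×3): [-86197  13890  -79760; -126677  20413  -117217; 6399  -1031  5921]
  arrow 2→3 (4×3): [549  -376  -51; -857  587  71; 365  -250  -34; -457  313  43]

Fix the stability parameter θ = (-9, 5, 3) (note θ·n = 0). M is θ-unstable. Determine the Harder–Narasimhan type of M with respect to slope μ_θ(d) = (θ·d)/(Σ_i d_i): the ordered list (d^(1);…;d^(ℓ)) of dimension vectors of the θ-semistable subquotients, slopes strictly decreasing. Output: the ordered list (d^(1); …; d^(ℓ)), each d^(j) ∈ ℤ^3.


Via rank(M_{q-1}∘⋯∘M_p): M ≅ I[1,3]^3, I[3,3].
μ_θ-semistable layers: μ^(1)=4; μ^(2)=3; μ^(3)=-9

((0, 3, 3); (0, 0, 1); (3, 0, 0))


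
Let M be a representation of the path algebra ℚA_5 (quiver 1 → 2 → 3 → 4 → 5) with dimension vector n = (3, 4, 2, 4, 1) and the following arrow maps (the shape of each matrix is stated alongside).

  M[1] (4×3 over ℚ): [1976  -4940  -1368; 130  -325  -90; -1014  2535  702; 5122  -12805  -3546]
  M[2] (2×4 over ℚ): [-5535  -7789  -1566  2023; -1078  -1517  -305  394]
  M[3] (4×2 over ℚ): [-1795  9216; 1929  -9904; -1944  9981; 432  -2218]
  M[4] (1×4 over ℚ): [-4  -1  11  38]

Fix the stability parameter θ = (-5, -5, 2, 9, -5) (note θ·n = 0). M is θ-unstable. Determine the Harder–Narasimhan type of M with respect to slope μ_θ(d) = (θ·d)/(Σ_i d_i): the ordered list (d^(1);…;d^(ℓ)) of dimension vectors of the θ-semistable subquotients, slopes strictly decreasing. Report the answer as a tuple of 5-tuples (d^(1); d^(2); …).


Barcode: M ≅ I[1,1]^2, I[1,2], I[2,2], I[2,4], I[2,5], I[4,4]^2. HN layers by μ_θ (3 steps, strictly decreasing):
  μ^(1)=9; μ^(2)=2; μ^(3)=-5

((0, 0, 0, 3, 0); (0, 0, 2, 1, 1); (3, 4, 0, 0, 0))


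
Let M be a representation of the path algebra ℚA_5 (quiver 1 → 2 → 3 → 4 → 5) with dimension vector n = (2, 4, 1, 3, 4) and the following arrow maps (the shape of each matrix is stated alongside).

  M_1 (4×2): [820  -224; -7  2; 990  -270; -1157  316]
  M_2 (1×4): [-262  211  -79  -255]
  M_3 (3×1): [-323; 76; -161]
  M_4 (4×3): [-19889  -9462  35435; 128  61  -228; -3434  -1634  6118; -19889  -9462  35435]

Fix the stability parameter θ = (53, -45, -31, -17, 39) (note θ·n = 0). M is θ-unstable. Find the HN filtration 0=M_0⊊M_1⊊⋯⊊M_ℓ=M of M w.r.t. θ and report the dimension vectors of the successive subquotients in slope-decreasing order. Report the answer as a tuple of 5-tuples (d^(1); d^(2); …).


Barcode: M ≅ I[1,2], I[1,4], I[2,2]^2, I[4,5]^2, I[5,5]^2. HN layers by μ_θ (5 steps, strictly decreasing):
  μ^(1)=39; μ^(2)=4; μ^(3)=-10; μ^(4)=-17; μ^(5)=-45

((0, 0, 0, 0, 4); (1, 1, 0, 0, 0); (1, 1, 1, 1, 0); (0, 0, 0, 2, 0); (0, 2, 0, 0, 0))


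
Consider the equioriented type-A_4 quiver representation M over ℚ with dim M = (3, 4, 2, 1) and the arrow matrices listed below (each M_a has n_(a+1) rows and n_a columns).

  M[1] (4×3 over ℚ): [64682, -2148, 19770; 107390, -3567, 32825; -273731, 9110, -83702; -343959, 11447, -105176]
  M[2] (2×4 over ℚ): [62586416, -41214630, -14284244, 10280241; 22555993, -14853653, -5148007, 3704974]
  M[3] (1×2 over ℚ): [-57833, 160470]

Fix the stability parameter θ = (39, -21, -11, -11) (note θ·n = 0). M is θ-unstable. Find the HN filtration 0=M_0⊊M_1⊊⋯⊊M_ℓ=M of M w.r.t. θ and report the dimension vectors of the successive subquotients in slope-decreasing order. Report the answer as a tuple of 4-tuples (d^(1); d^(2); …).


Barcode: M ≅ I[1,2], I[1,3], I[1,4], I[2,2]. HN layers by μ_θ (4 steps, strictly decreasing):
  μ^(1)=9; μ^(2)=7/3; μ^(3)=-1; μ^(4)=-21

((1, 1, 0, 0); (1, 1, 1, 0); (1, 1, 1, 1); (0, 1, 0, 0))


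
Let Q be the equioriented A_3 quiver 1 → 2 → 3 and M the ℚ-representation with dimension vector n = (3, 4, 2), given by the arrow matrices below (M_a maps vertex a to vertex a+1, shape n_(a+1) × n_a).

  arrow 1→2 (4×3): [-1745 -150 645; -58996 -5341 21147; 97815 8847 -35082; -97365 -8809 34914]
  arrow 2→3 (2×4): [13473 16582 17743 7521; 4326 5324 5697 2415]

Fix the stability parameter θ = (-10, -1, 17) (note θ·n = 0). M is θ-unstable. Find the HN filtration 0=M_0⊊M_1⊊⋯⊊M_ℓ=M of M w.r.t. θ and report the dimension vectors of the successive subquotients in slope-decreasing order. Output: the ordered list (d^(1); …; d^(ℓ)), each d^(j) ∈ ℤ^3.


Interval decomposition of M: I[1,1], I[1,2], I[1,3], I[2,2], I[2,3].
HN type (ℓ=3): μ^(1)=17; μ^(2)=-1; μ^(3)=-10

((0, 0, 2); (0, 4, 0); (3, 0, 0))


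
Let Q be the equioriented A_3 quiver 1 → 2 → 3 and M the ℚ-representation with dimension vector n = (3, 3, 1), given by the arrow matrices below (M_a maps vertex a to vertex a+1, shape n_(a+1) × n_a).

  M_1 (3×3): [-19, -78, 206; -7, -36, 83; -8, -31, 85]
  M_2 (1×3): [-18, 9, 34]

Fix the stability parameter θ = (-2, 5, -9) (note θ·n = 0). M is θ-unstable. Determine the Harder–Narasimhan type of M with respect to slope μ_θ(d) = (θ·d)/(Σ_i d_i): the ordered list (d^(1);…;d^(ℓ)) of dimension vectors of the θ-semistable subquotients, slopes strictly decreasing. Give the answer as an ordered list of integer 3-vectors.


Via rank(M_{q-1}∘⋯∘M_p): M ≅ I[1,2]^2, I[1,3].
μ_θ-semistable layers: μ^(1)=5; μ^(2)=-2

((0, 2, 0); (3, 1, 1))


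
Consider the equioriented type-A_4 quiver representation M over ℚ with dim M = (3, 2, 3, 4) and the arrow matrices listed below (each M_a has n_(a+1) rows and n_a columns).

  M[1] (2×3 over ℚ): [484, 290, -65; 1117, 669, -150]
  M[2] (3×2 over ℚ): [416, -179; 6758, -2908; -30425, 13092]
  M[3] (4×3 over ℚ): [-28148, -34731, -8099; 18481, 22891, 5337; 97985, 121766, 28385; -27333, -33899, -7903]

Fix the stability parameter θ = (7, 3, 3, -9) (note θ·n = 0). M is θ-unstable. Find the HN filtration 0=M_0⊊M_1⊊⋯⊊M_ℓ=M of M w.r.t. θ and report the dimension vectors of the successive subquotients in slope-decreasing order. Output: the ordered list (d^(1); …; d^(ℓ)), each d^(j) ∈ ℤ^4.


Via rank(M_{q-1}∘⋯∘M_p): M ≅ I[1,1], I[1,4]^2, I[3,4], I[4,4].
μ_θ-semistable layers: μ^(1)=7; μ^(2)=1; μ^(3)=-3; μ^(4)=-9

((1, 0, 0, 0); (2, 2, 2, 2); (0, 0, 1, 1); (0, 0, 0, 1))


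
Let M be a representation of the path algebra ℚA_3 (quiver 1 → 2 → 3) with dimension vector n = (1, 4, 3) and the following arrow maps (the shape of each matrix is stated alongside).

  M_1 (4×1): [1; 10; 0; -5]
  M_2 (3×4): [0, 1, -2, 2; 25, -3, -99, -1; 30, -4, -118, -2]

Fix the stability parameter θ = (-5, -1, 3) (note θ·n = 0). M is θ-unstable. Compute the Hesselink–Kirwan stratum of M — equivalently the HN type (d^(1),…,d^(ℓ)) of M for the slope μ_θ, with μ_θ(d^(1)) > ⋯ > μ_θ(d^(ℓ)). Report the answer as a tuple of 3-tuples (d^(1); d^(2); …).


Barcode: M ≅ I[1,2], I[2,2], I[2,3]^2, I[3,3]. HN layers by μ_θ (3 steps, strictly decreasing):
  μ^(1)=3; μ^(2)=-1; μ^(3)=-5

((0, 0, 3); (0, 4, 0); (1, 0, 0))


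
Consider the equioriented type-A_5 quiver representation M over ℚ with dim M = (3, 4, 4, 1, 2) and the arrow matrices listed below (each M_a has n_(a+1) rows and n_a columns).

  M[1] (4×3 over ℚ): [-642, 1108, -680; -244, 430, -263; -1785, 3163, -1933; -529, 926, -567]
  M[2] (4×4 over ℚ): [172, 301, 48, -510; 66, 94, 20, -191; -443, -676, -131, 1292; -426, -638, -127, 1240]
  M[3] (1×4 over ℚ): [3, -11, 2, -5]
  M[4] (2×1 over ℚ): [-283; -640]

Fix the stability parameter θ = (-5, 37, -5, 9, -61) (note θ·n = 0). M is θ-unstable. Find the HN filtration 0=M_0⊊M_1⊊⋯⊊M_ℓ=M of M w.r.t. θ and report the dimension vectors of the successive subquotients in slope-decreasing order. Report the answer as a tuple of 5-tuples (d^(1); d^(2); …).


Interval decomposition of M: I[1,3]^2, I[1,5], I[2,3], I[5,5].
HN type (ℓ=3): μ^(1)=16; μ^(2)=-5; μ^(3)=-61

((0, 3, 3, 0, 0); (3, 1, 1, 1, 1); (0, 0, 0, 0, 1))
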